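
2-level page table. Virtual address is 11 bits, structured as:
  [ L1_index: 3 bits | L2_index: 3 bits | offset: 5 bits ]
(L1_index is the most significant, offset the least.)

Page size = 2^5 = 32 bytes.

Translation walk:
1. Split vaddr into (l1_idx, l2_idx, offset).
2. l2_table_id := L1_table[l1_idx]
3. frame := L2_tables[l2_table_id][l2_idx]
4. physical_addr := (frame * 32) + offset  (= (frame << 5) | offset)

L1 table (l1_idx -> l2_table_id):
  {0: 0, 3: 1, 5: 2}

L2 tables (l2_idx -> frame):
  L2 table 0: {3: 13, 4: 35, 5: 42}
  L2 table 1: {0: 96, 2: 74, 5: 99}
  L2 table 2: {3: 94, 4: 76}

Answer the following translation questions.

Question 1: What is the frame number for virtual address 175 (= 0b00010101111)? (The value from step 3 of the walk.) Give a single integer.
Answer: 42

Derivation:
vaddr = 175: l1_idx=0, l2_idx=5
L1[0] = 0; L2[0][5] = 42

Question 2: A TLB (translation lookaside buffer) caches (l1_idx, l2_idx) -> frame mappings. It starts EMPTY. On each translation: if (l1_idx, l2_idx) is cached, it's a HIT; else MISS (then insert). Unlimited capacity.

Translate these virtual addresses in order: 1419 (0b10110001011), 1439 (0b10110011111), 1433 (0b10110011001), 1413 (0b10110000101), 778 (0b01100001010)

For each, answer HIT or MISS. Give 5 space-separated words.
vaddr=1419: (5,4) not in TLB -> MISS, insert
vaddr=1439: (5,4) in TLB -> HIT
vaddr=1433: (5,4) in TLB -> HIT
vaddr=1413: (5,4) in TLB -> HIT
vaddr=778: (3,0) not in TLB -> MISS, insert

Answer: MISS HIT HIT HIT MISS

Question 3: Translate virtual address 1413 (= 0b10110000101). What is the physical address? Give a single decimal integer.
Answer: 2437

Derivation:
vaddr = 1413 = 0b10110000101
Split: l1_idx=5, l2_idx=4, offset=5
L1[5] = 2
L2[2][4] = 76
paddr = 76 * 32 + 5 = 2437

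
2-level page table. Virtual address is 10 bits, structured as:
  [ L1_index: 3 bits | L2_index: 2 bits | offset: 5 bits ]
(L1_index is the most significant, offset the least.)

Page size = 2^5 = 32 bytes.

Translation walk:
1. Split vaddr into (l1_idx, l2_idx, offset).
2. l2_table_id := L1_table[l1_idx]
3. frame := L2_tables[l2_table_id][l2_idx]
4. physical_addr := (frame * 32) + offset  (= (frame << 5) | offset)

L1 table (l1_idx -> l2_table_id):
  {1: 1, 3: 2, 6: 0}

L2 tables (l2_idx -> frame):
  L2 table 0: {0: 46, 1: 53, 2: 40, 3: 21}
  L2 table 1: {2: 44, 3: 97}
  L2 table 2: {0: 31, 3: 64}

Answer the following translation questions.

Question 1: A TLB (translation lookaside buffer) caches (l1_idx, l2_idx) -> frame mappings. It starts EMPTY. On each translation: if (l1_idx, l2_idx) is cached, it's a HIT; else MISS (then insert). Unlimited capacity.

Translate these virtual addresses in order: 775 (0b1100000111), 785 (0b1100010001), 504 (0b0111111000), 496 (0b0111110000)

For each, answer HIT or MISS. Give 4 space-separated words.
Answer: MISS HIT MISS HIT

Derivation:
vaddr=775: (6,0) not in TLB -> MISS, insert
vaddr=785: (6,0) in TLB -> HIT
vaddr=504: (3,3) not in TLB -> MISS, insert
vaddr=496: (3,3) in TLB -> HIT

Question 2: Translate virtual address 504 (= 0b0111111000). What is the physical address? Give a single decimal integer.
vaddr = 504 = 0b0111111000
Split: l1_idx=3, l2_idx=3, offset=24
L1[3] = 2
L2[2][3] = 64
paddr = 64 * 32 + 24 = 2072

Answer: 2072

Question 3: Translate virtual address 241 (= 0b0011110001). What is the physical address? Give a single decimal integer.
vaddr = 241 = 0b0011110001
Split: l1_idx=1, l2_idx=3, offset=17
L1[1] = 1
L2[1][3] = 97
paddr = 97 * 32 + 17 = 3121

Answer: 3121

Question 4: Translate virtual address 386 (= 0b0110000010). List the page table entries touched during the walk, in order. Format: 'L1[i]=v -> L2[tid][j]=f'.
vaddr = 386 = 0b0110000010
Split: l1_idx=3, l2_idx=0, offset=2

Answer: L1[3]=2 -> L2[2][0]=31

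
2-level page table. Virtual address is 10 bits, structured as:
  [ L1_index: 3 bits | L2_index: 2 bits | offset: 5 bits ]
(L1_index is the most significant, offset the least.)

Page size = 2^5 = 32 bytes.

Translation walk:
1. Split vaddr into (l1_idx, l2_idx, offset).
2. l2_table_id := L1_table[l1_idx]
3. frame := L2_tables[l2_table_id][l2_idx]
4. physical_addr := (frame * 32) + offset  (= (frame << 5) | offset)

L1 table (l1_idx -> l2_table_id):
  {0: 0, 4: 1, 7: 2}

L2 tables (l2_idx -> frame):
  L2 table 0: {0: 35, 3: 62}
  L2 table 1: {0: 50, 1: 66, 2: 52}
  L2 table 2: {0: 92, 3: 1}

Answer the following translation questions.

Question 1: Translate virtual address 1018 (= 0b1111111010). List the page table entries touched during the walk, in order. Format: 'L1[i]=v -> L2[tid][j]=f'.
vaddr = 1018 = 0b1111111010
Split: l1_idx=7, l2_idx=3, offset=26

Answer: L1[7]=2 -> L2[2][3]=1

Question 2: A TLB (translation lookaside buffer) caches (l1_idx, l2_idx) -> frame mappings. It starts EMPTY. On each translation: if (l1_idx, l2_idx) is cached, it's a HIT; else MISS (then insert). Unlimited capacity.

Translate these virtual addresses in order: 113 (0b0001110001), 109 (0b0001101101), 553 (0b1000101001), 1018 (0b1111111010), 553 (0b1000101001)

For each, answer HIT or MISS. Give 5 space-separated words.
Answer: MISS HIT MISS MISS HIT

Derivation:
vaddr=113: (0,3) not in TLB -> MISS, insert
vaddr=109: (0,3) in TLB -> HIT
vaddr=553: (4,1) not in TLB -> MISS, insert
vaddr=1018: (7,3) not in TLB -> MISS, insert
vaddr=553: (4,1) in TLB -> HIT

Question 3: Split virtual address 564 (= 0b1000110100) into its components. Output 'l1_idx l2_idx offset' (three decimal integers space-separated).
vaddr = 564 = 0b1000110100
  top 3 bits -> l1_idx = 4
  next 2 bits -> l2_idx = 1
  bottom 5 bits -> offset = 20

Answer: 4 1 20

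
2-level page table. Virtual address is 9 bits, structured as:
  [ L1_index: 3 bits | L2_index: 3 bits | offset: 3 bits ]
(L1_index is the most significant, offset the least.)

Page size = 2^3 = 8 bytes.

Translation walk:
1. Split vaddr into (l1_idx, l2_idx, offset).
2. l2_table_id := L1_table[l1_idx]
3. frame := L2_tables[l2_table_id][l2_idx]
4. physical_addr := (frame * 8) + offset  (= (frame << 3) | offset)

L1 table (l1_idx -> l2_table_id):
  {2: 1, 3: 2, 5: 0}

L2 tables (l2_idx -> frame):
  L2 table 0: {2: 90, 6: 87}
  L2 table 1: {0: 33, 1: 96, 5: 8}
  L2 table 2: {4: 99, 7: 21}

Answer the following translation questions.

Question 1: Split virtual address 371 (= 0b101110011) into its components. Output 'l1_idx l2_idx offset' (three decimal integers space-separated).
vaddr = 371 = 0b101110011
  top 3 bits -> l1_idx = 5
  next 3 bits -> l2_idx = 6
  bottom 3 bits -> offset = 3

Answer: 5 6 3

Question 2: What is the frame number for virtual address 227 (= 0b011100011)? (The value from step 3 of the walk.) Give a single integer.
Answer: 99

Derivation:
vaddr = 227: l1_idx=3, l2_idx=4
L1[3] = 2; L2[2][4] = 99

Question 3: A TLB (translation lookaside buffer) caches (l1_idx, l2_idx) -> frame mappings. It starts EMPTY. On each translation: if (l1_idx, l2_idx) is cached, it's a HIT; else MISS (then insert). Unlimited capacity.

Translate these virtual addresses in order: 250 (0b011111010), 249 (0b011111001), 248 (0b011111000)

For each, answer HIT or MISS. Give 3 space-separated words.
Answer: MISS HIT HIT

Derivation:
vaddr=250: (3,7) not in TLB -> MISS, insert
vaddr=249: (3,7) in TLB -> HIT
vaddr=248: (3,7) in TLB -> HIT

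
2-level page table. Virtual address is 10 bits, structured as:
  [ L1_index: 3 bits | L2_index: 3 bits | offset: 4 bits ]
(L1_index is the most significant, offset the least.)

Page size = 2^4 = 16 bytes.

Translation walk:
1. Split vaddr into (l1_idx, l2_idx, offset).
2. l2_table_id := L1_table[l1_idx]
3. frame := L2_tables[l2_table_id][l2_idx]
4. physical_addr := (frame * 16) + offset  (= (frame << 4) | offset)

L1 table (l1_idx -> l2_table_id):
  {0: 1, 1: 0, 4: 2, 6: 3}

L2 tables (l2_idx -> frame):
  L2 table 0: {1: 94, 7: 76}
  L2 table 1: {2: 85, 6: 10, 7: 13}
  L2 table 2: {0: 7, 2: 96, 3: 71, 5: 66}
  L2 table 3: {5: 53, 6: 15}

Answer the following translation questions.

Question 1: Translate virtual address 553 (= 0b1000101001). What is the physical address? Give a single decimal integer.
vaddr = 553 = 0b1000101001
Split: l1_idx=4, l2_idx=2, offset=9
L1[4] = 2
L2[2][2] = 96
paddr = 96 * 16 + 9 = 1545

Answer: 1545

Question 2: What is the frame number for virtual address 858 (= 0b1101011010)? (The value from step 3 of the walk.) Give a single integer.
vaddr = 858: l1_idx=6, l2_idx=5
L1[6] = 3; L2[3][5] = 53

Answer: 53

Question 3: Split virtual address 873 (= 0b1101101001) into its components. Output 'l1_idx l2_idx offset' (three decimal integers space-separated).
Answer: 6 6 9

Derivation:
vaddr = 873 = 0b1101101001
  top 3 bits -> l1_idx = 6
  next 3 bits -> l2_idx = 6
  bottom 4 bits -> offset = 9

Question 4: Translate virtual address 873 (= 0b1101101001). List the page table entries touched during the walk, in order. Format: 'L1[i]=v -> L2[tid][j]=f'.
vaddr = 873 = 0b1101101001
Split: l1_idx=6, l2_idx=6, offset=9

Answer: L1[6]=3 -> L2[3][6]=15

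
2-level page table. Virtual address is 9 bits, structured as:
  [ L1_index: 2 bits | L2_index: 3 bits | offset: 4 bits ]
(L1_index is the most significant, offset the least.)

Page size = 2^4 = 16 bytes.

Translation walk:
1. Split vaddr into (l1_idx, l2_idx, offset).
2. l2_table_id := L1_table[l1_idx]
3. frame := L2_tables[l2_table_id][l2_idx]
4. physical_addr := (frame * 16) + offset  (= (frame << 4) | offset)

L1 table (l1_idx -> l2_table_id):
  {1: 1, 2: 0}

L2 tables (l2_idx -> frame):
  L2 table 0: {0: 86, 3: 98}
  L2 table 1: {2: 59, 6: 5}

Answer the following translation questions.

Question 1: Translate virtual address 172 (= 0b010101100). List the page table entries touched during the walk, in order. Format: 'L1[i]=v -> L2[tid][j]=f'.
vaddr = 172 = 0b010101100
Split: l1_idx=1, l2_idx=2, offset=12

Answer: L1[1]=1 -> L2[1][2]=59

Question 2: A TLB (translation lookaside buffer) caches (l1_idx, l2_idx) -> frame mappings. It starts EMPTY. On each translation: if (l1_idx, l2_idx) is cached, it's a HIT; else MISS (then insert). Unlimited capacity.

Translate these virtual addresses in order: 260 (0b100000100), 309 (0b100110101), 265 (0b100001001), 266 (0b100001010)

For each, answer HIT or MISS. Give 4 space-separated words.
Answer: MISS MISS HIT HIT

Derivation:
vaddr=260: (2,0) not in TLB -> MISS, insert
vaddr=309: (2,3) not in TLB -> MISS, insert
vaddr=265: (2,0) in TLB -> HIT
vaddr=266: (2,0) in TLB -> HIT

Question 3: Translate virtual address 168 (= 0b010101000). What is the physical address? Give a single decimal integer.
Answer: 952

Derivation:
vaddr = 168 = 0b010101000
Split: l1_idx=1, l2_idx=2, offset=8
L1[1] = 1
L2[1][2] = 59
paddr = 59 * 16 + 8 = 952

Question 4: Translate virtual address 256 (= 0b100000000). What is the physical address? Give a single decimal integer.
Answer: 1376

Derivation:
vaddr = 256 = 0b100000000
Split: l1_idx=2, l2_idx=0, offset=0
L1[2] = 0
L2[0][0] = 86
paddr = 86 * 16 + 0 = 1376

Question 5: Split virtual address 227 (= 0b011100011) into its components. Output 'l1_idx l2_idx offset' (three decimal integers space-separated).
vaddr = 227 = 0b011100011
  top 2 bits -> l1_idx = 1
  next 3 bits -> l2_idx = 6
  bottom 4 bits -> offset = 3

Answer: 1 6 3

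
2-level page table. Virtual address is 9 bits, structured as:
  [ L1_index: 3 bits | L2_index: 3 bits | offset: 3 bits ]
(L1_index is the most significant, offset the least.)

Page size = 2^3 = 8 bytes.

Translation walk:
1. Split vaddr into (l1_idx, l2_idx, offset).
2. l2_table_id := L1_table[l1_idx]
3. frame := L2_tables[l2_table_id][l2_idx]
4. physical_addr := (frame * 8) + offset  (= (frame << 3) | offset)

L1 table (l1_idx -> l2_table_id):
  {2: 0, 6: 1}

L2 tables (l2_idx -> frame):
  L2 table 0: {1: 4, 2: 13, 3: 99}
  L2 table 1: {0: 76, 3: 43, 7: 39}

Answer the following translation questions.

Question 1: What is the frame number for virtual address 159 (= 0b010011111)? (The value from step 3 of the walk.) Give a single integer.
vaddr = 159: l1_idx=2, l2_idx=3
L1[2] = 0; L2[0][3] = 99

Answer: 99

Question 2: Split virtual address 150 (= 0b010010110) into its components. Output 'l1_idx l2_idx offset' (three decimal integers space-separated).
vaddr = 150 = 0b010010110
  top 3 bits -> l1_idx = 2
  next 3 bits -> l2_idx = 2
  bottom 3 bits -> offset = 6

Answer: 2 2 6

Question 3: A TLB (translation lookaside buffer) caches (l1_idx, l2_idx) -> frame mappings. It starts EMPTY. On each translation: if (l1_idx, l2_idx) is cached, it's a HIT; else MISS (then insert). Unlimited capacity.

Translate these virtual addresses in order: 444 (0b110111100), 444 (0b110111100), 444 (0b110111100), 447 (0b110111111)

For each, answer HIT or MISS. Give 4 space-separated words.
Answer: MISS HIT HIT HIT

Derivation:
vaddr=444: (6,7) not in TLB -> MISS, insert
vaddr=444: (6,7) in TLB -> HIT
vaddr=444: (6,7) in TLB -> HIT
vaddr=447: (6,7) in TLB -> HIT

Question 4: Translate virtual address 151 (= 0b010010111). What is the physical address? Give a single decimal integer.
vaddr = 151 = 0b010010111
Split: l1_idx=2, l2_idx=2, offset=7
L1[2] = 0
L2[0][2] = 13
paddr = 13 * 8 + 7 = 111

Answer: 111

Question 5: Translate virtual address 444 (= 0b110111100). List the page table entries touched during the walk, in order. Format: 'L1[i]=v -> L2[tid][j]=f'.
Answer: L1[6]=1 -> L2[1][7]=39

Derivation:
vaddr = 444 = 0b110111100
Split: l1_idx=6, l2_idx=7, offset=4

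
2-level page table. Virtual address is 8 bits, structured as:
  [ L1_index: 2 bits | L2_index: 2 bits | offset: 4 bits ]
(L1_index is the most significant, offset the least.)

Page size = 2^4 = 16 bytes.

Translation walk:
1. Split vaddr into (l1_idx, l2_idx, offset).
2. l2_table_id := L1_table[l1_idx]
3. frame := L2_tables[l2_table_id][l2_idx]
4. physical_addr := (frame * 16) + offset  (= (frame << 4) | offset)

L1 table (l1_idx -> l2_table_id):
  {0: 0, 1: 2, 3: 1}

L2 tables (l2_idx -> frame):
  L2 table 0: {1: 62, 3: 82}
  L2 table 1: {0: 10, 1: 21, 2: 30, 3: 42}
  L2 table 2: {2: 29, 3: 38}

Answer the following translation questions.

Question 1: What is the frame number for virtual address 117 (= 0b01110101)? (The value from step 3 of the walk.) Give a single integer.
vaddr = 117: l1_idx=1, l2_idx=3
L1[1] = 2; L2[2][3] = 38

Answer: 38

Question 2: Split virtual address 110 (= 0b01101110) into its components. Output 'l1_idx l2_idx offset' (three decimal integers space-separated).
vaddr = 110 = 0b01101110
  top 2 bits -> l1_idx = 1
  next 2 bits -> l2_idx = 2
  bottom 4 bits -> offset = 14

Answer: 1 2 14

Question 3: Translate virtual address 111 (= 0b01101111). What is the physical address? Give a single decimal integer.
vaddr = 111 = 0b01101111
Split: l1_idx=1, l2_idx=2, offset=15
L1[1] = 2
L2[2][2] = 29
paddr = 29 * 16 + 15 = 479

Answer: 479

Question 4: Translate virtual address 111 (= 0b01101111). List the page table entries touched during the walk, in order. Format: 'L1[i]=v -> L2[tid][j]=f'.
Answer: L1[1]=2 -> L2[2][2]=29

Derivation:
vaddr = 111 = 0b01101111
Split: l1_idx=1, l2_idx=2, offset=15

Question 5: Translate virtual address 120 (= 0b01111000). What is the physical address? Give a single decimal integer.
Answer: 616

Derivation:
vaddr = 120 = 0b01111000
Split: l1_idx=1, l2_idx=3, offset=8
L1[1] = 2
L2[2][3] = 38
paddr = 38 * 16 + 8 = 616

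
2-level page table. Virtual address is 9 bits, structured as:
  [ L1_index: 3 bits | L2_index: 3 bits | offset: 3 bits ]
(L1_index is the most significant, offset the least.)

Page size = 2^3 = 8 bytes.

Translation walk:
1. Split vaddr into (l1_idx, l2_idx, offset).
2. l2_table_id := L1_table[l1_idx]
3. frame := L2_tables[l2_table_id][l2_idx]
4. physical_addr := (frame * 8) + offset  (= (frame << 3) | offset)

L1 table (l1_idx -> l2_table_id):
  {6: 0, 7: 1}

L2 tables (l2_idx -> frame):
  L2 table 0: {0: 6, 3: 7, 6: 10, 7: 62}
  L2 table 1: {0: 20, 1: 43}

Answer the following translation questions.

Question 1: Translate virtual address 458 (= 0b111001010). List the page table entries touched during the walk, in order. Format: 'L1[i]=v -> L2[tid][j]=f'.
vaddr = 458 = 0b111001010
Split: l1_idx=7, l2_idx=1, offset=2

Answer: L1[7]=1 -> L2[1][1]=43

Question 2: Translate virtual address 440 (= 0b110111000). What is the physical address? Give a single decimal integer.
vaddr = 440 = 0b110111000
Split: l1_idx=6, l2_idx=7, offset=0
L1[6] = 0
L2[0][7] = 62
paddr = 62 * 8 + 0 = 496

Answer: 496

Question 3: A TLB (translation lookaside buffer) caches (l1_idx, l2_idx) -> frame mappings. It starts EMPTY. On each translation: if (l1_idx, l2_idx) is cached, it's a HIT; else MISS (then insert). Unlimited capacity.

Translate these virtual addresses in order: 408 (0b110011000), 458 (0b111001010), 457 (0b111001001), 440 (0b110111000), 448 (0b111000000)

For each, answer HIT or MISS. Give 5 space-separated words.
vaddr=408: (6,3) not in TLB -> MISS, insert
vaddr=458: (7,1) not in TLB -> MISS, insert
vaddr=457: (7,1) in TLB -> HIT
vaddr=440: (6,7) not in TLB -> MISS, insert
vaddr=448: (7,0) not in TLB -> MISS, insert

Answer: MISS MISS HIT MISS MISS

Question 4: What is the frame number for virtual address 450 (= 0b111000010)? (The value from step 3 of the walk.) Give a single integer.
Answer: 20

Derivation:
vaddr = 450: l1_idx=7, l2_idx=0
L1[7] = 1; L2[1][0] = 20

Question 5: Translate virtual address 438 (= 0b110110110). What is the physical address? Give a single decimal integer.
Answer: 86

Derivation:
vaddr = 438 = 0b110110110
Split: l1_idx=6, l2_idx=6, offset=6
L1[6] = 0
L2[0][6] = 10
paddr = 10 * 8 + 6 = 86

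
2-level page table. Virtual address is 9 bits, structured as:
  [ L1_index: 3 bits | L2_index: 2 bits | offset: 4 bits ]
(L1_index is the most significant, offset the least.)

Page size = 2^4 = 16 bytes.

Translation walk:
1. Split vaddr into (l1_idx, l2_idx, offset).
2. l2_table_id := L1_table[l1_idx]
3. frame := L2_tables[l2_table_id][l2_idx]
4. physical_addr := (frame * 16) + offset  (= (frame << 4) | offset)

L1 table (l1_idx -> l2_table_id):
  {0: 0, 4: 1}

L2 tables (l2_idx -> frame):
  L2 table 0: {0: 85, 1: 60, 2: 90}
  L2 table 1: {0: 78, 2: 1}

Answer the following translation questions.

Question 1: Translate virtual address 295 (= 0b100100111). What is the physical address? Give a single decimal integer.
vaddr = 295 = 0b100100111
Split: l1_idx=4, l2_idx=2, offset=7
L1[4] = 1
L2[1][2] = 1
paddr = 1 * 16 + 7 = 23

Answer: 23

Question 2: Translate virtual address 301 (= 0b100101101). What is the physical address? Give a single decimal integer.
Answer: 29

Derivation:
vaddr = 301 = 0b100101101
Split: l1_idx=4, l2_idx=2, offset=13
L1[4] = 1
L2[1][2] = 1
paddr = 1 * 16 + 13 = 29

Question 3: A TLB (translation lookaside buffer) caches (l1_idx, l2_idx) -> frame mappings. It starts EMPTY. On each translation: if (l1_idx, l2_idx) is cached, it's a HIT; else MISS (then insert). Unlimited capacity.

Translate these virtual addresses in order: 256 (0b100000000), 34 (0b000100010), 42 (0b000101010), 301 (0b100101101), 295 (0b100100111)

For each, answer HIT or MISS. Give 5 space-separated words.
vaddr=256: (4,0) not in TLB -> MISS, insert
vaddr=34: (0,2) not in TLB -> MISS, insert
vaddr=42: (0,2) in TLB -> HIT
vaddr=301: (4,2) not in TLB -> MISS, insert
vaddr=295: (4,2) in TLB -> HIT

Answer: MISS MISS HIT MISS HIT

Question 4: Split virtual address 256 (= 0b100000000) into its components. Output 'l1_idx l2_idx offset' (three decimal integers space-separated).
Answer: 4 0 0

Derivation:
vaddr = 256 = 0b100000000
  top 3 bits -> l1_idx = 4
  next 2 bits -> l2_idx = 0
  bottom 4 bits -> offset = 0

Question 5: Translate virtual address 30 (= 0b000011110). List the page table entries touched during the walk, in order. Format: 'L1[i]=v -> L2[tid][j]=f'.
vaddr = 30 = 0b000011110
Split: l1_idx=0, l2_idx=1, offset=14

Answer: L1[0]=0 -> L2[0][1]=60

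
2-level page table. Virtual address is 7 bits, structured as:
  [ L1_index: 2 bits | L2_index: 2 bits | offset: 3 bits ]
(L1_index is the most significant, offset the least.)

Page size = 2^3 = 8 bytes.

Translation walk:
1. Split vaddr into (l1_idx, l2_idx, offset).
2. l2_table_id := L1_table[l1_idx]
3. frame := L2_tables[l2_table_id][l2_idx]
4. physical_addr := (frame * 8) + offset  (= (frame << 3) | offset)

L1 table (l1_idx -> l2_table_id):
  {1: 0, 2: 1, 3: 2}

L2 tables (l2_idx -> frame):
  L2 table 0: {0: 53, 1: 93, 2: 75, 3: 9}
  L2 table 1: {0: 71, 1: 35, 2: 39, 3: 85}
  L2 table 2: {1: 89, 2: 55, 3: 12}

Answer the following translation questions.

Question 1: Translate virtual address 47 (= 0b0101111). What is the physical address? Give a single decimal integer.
vaddr = 47 = 0b0101111
Split: l1_idx=1, l2_idx=1, offset=7
L1[1] = 0
L2[0][1] = 93
paddr = 93 * 8 + 7 = 751

Answer: 751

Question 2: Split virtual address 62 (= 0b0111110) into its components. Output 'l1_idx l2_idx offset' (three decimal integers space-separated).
vaddr = 62 = 0b0111110
  top 2 bits -> l1_idx = 1
  next 2 bits -> l2_idx = 3
  bottom 3 bits -> offset = 6

Answer: 1 3 6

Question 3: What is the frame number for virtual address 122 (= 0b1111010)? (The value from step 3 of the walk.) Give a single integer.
Answer: 12

Derivation:
vaddr = 122: l1_idx=3, l2_idx=3
L1[3] = 2; L2[2][3] = 12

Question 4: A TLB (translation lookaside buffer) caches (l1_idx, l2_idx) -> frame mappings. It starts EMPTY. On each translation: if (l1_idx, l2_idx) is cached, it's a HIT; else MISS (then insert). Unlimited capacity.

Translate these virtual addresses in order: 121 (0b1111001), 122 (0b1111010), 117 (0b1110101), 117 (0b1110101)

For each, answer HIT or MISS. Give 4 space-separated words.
Answer: MISS HIT MISS HIT

Derivation:
vaddr=121: (3,3) not in TLB -> MISS, insert
vaddr=122: (3,3) in TLB -> HIT
vaddr=117: (3,2) not in TLB -> MISS, insert
vaddr=117: (3,2) in TLB -> HIT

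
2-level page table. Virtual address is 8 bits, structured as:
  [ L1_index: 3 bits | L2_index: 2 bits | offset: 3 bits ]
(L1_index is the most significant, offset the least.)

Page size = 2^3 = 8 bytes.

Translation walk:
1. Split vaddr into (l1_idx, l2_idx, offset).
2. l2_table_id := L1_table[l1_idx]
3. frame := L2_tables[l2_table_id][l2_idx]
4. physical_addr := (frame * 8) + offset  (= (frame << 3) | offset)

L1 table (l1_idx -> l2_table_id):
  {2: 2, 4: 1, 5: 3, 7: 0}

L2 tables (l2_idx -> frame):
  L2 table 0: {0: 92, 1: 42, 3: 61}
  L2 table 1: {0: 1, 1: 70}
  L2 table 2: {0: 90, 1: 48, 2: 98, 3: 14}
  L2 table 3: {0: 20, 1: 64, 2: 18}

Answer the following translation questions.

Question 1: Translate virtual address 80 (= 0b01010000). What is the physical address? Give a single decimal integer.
Answer: 784

Derivation:
vaddr = 80 = 0b01010000
Split: l1_idx=2, l2_idx=2, offset=0
L1[2] = 2
L2[2][2] = 98
paddr = 98 * 8 + 0 = 784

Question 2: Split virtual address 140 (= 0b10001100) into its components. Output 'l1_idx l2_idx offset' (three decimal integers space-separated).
vaddr = 140 = 0b10001100
  top 3 bits -> l1_idx = 4
  next 2 bits -> l2_idx = 1
  bottom 3 bits -> offset = 4

Answer: 4 1 4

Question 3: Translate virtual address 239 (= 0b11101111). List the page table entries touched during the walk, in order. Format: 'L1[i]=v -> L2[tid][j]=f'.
Answer: L1[7]=0 -> L2[0][1]=42

Derivation:
vaddr = 239 = 0b11101111
Split: l1_idx=7, l2_idx=1, offset=7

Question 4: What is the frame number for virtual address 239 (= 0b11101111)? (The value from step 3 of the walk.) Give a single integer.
Answer: 42

Derivation:
vaddr = 239: l1_idx=7, l2_idx=1
L1[7] = 0; L2[0][1] = 42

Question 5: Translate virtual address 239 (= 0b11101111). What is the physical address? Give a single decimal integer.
vaddr = 239 = 0b11101111
Split: l1_idx=7, l2_idx=1, offset=7
L1[7] = 0
L2[0][1] = 42
paddr = 42 * 8 + 7 = 343

Answer: 343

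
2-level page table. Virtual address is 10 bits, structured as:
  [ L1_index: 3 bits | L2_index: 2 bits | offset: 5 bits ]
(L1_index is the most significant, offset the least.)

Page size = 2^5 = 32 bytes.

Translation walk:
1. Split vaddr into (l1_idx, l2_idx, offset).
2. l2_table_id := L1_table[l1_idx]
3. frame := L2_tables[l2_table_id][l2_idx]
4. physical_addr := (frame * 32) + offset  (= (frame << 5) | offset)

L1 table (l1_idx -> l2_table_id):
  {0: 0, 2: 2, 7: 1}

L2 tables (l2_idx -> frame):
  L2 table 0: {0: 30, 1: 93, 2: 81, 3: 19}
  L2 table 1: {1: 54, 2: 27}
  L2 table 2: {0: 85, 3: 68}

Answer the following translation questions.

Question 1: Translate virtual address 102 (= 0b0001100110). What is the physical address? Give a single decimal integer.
vaddr = 102 = 0b0001100110
Split: l1_idx=0, l2_idx=3, offset=6
L1[0] = 0
L2[0][3] = 19
paddr = 19 * 32 + 6 = 614

Answer: 614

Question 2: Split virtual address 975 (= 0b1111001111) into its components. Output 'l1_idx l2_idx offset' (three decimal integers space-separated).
Answer: 7 2 15

Derivation:
vaddr = 975 = 0b1111001111
  top 3 bits -> l1_idx = 7
  next 2 bits -> l2_idx = 2
  bottom 5 bits -> offset = 15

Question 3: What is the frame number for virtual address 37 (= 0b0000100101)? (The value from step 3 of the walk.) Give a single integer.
vaddr = 37: l1_idx=0, l2_idx=1
L1[0] = 0; L2[0][1] = 93

Answer: 93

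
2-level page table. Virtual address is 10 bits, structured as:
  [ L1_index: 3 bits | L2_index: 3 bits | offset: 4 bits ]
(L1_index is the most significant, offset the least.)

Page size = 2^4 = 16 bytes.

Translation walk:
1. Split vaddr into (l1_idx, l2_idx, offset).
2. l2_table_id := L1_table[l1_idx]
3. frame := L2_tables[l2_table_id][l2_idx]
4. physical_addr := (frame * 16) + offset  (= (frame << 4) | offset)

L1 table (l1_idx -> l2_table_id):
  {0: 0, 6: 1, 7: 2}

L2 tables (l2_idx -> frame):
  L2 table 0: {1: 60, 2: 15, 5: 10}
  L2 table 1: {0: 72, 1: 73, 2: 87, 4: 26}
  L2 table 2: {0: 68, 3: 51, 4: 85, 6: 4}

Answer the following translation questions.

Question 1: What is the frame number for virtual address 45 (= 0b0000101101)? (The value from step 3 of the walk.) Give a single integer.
vaddr = 45: l1_idx=0, l2_idx=2
L1[0] = 0; L2[0][2] = 15

Answer: 15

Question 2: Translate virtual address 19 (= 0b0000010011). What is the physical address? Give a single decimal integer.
Answer: 963

Derivation:
vaddr = 19 = 0b0000010011
Split: l1_idx=0, l2_idx=1, offset=3
L1[0] = 0
L2[0][1] = 60
paddr = 60 * 16 + 3 = 963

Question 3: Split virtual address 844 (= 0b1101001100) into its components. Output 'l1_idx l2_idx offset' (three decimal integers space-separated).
vaddr = 844 = 0b1101001100
  top 3 bits -> l1_idx = 6
  next 3 bits -> l2_idx = 4
  bottom 4 bits -> offset = 12

Answer: 6 4 12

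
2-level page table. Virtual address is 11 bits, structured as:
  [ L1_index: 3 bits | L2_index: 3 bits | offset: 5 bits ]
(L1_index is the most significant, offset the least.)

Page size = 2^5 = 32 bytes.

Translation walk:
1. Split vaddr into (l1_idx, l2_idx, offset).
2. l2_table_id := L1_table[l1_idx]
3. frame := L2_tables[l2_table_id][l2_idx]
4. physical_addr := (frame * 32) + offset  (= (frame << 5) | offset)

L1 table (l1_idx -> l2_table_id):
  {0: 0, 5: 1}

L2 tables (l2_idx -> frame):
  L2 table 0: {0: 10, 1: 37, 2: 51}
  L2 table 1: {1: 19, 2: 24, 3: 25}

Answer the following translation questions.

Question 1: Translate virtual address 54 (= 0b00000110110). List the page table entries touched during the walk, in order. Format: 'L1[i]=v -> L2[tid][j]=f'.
Answer: L1[0]=0 -> L2[0][1]=37

Derivation:
vaddr = 54 = 0b00000110110
Split: l1_idx=0, l2_idx=1, offset=22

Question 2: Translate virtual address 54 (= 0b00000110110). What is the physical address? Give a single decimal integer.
vaddr = 54 = 0b00000110110
Split: l1_idx=0, l2_idx=1, offset=22
L1[0] = 0
L2[0][1] = 37
paddr = 37 * 32 + 22 = 1206

Answer: 1206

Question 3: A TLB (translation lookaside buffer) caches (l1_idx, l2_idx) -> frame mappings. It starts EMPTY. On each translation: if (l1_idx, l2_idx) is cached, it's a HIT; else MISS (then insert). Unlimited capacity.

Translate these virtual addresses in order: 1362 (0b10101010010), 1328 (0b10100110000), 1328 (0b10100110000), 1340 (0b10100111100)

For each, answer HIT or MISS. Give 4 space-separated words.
Answer: MISS MISS HIT HIT

Derivation:
vaddr=1362: (5,2) not in TLB -> MISS, insert
vaddr=1328: (5,1) not in TLB -> MISS, insert
vaddr=1328: (5,1) in TLB -> HIT
vaddr=1340: (5,1) in TLB -> HIT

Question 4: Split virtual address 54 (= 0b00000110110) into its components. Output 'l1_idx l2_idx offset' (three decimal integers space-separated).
Answer: 0 1 22

Derivation:
vaddr = 54 = 0b00000110110
  top 3 bits -> l1_idx = 0
  next 3 bits -> l2_idx = 1
  bottom 5 bits -> offset = 22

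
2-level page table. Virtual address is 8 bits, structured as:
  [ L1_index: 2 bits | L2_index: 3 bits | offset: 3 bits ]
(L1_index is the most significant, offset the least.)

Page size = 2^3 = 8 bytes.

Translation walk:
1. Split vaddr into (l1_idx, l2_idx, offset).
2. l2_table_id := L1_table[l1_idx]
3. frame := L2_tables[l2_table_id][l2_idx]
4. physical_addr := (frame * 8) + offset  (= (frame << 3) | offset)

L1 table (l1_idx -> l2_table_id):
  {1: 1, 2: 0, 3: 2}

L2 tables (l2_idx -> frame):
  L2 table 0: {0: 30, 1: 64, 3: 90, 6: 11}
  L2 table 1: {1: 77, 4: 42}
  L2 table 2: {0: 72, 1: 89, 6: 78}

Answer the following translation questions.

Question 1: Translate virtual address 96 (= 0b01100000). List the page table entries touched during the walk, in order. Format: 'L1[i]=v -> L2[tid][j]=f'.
vaddr = 96 = 0b01100000
Split: l1_idx=1, l2_idx=4, offset=0

Answer: L1[1]=1 -> L2[1][4]=42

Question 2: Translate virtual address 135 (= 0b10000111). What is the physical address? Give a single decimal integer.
vaddr = 135 = 0b10000111
Split: l1_idx=2, l2_idx=0, offset=7
L1[2] = 0
L2[0][0] = 30
paddr = 30 * 8 + 7 = 247

Answer: 247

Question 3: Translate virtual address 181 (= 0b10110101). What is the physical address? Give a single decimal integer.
Answer: 93

Derivation:
vaddr = 181 = 0b10110101
Split: l1_idx=2, l2_idx=6, offset=5
L1[2] = 0
L2[0][6] = 11
paddr = 11 * 8 + 5 = 93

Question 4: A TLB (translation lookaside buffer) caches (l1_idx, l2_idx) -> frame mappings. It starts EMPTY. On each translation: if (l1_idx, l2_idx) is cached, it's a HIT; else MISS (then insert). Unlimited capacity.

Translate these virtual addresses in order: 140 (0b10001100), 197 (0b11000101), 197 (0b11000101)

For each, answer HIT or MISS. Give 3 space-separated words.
Answer: MISS MISS HIT

Derivation:
vaddr=140: (2,1) not in TLB -> MISS, insert
vaddr=197: (3,0) not in TLB -> MISS, insert
vaddr=197: (3,0) in TLB -> HIT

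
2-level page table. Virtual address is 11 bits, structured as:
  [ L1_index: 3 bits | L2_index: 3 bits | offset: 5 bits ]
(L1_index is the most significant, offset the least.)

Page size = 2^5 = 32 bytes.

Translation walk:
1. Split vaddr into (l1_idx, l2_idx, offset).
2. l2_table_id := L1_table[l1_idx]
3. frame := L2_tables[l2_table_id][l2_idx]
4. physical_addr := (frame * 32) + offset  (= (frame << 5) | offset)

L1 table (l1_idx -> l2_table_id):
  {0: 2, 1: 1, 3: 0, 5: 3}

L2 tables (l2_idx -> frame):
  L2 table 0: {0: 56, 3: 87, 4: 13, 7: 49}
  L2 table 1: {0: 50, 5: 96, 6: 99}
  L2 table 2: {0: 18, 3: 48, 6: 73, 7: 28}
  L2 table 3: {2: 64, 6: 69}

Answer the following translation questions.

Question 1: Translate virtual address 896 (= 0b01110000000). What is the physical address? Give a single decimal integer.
vaddr = 896 = 0b01110000000
Split: l1_idx=3, l2_idx=4, offset=0
L1[3] = 0
L2[0][4] = 13
paddr = 13 * 32 + 0 = 416

Answer: 416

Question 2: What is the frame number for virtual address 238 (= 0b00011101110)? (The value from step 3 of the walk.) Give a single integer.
Answer: 28

Derivation:
vaddr = 238: l1_idx=0, l2_idx=7
L1[0] = 2; L2[2][7] = 28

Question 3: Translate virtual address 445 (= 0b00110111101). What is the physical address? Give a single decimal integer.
Answer: 3101

Derivation:
vaddr = 445 = 0b00110111101
Split: l1_idx=1, l2_idx=5, offset=29
L1[1] = 1
L2[1][5] = 96
paddr = 96 * 32 + 29 = 3101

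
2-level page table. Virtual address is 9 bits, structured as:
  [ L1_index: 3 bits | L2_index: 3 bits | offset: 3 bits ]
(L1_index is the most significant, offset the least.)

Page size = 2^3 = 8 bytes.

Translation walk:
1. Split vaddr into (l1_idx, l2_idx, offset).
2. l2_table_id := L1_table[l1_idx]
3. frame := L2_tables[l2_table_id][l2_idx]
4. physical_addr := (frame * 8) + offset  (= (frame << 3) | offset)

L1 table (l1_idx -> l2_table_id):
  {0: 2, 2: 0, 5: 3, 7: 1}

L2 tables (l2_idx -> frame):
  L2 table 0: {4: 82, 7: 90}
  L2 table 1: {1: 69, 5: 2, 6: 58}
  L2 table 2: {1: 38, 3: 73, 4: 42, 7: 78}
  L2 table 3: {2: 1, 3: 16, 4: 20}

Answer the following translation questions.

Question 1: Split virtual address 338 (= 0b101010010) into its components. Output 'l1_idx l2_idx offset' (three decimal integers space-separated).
vaddr = 338 = 0b101010010
  top 3 bits -> l1_idx = 5
  next 3 bits -> l2_idx = 2
  bottom 3 bits -> offset = 2

Answer: 5 2 2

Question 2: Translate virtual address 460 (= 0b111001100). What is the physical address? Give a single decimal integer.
Answer: 556

Derivation:
vaddr = 460 = 0b111001100
Split: l1_idx=7, l2_idx=1, offset=4
L1[7] = 1
L2[1][1] = 69
paddr = 69 * 8 + 4 = 556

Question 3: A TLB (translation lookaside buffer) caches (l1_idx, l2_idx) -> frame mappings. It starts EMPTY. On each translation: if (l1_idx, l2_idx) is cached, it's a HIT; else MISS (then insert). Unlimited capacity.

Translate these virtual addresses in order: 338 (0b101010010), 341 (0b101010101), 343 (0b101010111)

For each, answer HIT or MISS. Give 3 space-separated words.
vaddr=338: (5,2) not in TLB -> MISS, insert
vaddr=341: (5,2) in TLB -> HIT
vaddr=343: (5,2) in TLB -> HIT

Answer: MISS HIT HIT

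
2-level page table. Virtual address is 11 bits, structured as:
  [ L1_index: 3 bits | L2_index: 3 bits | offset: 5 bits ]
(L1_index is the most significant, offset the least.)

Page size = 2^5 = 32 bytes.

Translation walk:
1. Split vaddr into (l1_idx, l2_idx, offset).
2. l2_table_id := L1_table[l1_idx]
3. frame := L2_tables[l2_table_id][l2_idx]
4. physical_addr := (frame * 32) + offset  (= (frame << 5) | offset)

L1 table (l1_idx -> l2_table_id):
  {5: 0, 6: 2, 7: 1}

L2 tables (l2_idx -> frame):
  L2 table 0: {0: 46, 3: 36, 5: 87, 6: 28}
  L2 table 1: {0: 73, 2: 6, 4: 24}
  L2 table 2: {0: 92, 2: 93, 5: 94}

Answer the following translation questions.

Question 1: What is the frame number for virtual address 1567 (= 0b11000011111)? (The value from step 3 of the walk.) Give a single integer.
Answer: 92

Derivation:
vaddr = 1567: l1_idx=6, l2_idx=0
L1[6] = 2; L2[2][0] = 92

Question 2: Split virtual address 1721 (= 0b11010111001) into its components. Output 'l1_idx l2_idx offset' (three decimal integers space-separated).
Answer: 6 5 25

Derivation:
vaddr = 1721 = 0b11010111001
  top 3 bits -> l1_idx = 6
  next 3 bits -> l2_idx = 5
  bottom 5 bits -> offset = 25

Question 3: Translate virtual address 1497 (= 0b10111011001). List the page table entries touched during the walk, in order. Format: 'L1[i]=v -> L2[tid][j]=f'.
vaddr = 1497 = 0b10111011001
Split: l1_idx=5, l2_idx=6, offset=25

Answer: L1[5]=0 -> L2[0][6]=28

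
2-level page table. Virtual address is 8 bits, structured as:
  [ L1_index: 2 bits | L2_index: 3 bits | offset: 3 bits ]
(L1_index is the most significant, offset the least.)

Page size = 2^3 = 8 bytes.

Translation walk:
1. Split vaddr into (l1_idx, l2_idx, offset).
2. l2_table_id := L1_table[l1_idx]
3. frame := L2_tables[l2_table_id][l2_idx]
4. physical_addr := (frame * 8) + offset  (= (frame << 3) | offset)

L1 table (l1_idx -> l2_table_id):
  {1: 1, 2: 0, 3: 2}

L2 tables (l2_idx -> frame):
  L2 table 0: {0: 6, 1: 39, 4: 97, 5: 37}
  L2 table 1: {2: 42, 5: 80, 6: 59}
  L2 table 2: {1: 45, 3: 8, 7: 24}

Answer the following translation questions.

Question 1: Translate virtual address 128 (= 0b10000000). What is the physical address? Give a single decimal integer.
Answer: 48

Derivation:
vaddr = 128 = 0b10000000
Split: l1_idx=2, l2_idx=0, offset=0
L1[2] = 0
L2[0][0] = 6
paddr = 6 * 8 + 0 = 48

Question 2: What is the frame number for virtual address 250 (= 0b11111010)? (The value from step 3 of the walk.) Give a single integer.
vaddr = 250: l1_idx=3, l2_idx=7
L1[3] = 2; L2[2][7] = 24

Answer: 24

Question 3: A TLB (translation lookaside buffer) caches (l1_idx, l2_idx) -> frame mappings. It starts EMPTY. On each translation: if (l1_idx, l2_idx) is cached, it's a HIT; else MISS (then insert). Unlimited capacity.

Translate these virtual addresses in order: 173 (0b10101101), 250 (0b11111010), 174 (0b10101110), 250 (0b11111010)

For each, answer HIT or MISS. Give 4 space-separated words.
vaddr=173: (2,5) not in TLB -> MISS, insert
vaddr=250: (3,7) not in TLB -> MISS, insert
vaddr=174: (2,5) in TLB -> HIT
vaddr=250: (3,7) in TLB -> HIT

Answer: MISS MISS HIT HIT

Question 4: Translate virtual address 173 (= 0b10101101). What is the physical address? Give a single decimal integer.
Answer: 301

Derivation:
vaddr = 173 = 0b10101101
Split: l1_idx=2, l2_idx=5, offset=5
L1[2] = 0
L2[0][5] = 37
paddr = 37 * 8 + 5 = 301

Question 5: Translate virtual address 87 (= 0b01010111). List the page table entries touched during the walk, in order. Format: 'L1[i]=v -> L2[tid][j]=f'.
vaddr = 87 = 0b01010111
Split: l1_idx=1, l2_idx=2, offset=7

Answer: L1[1]=1 -> L2[1][2]=42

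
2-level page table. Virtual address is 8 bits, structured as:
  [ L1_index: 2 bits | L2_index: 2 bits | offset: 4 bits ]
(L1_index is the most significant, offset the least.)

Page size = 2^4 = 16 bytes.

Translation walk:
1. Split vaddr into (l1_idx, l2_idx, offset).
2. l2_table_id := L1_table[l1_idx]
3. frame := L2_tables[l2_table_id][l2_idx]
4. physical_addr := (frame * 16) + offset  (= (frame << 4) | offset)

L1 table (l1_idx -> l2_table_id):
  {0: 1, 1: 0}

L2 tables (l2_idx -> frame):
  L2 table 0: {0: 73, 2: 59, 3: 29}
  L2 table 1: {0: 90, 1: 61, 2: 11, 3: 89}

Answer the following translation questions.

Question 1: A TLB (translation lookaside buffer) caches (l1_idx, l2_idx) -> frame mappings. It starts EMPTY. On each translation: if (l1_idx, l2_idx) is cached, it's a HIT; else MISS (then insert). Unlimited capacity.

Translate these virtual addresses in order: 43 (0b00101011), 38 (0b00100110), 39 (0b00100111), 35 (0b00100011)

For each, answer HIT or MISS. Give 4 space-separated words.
vaddr=43: (0,2) not in TLB -> MISS, insert
vaddr=38: (0,2) in TLB -> HIT
vaddr=39: (0,2) in TLB -> HIT
vaddr=35: (0,2) in TLB -> HIT

Answer: MISS HIT HIT HIT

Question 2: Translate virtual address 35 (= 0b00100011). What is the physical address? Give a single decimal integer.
Answer: 179

Derivation:
vaddr = 35 = 0b00100011
Split: l1_idx=0, l2_idx=2, offset=3
L1[0] = 1
L2[1][2] = 11
paddr = 11 * 16 + 3 = 179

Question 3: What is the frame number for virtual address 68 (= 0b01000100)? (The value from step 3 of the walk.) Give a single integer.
Answer: 73

Derivation:
vaddr = 68: l1_idx=1, l2_idx=0
L1[1] = 0; L2[0][0] = 73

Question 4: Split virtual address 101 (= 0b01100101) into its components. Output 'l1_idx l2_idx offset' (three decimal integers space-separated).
vaddr = 101 = 0b01100101
  top 2 bits -> l1_idx = 1
  next 2 bits -> l2_idx = 2
  bottom 4 bits -> offset = 5

Answer: 1 2 5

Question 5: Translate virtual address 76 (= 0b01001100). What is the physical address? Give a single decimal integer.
vaddr = 76 = 0b01001100
Split: l1_idx=1, l2_idx=0, offset=12
L1[1] = 0
L2[0][0] = 73
paddr = 73 * 16 + 12 = 1180

Answer: 1180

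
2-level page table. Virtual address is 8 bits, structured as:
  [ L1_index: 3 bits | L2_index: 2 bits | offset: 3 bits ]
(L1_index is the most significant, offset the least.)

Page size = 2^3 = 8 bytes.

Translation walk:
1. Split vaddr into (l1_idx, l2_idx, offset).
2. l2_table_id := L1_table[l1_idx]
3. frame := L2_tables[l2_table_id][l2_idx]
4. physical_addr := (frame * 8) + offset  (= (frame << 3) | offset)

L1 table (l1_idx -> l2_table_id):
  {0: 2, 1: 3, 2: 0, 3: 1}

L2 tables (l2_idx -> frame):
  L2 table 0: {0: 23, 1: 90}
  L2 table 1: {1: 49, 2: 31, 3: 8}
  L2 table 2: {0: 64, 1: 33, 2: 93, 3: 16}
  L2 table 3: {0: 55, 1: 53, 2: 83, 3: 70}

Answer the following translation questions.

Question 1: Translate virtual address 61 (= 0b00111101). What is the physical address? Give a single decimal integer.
vaddr = 61 = 0b00111101
Split: l1_idx=1, l2_idx=3, offset=5
L1[1] = 3
L2[3][3] = 70
paddr = 70 * 8 + 5 = 565

Answer: 565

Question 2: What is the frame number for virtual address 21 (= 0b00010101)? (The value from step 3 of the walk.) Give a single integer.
Answer: 93

Derivation:
vaddr = 21: l1_idx=0, l2_idx=2
L1[0] = 2; L2[2][2] = 93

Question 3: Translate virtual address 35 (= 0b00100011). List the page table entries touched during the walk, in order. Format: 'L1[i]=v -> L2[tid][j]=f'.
Answer: L1[1]=3 -> L2[3][0]=55

Derivation:
vaddr = 35 = 0b00100011
Split: l1_idx=1, l2_idx=0, offset=3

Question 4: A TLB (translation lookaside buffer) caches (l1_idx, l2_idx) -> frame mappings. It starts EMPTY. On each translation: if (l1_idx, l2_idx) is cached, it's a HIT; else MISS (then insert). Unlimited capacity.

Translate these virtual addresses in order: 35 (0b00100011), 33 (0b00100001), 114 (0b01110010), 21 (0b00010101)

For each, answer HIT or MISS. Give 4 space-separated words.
Answer: MISS HIT MISS MISS

Derivation:
vaddr=35: (1,0) not in TLB -> MISS, insert
vaddr=33: (1,0) in TLB -> HIT
vaddr=114: (3,2) not in TLB -> MISS, insert
vaddr=21: (0,2) not in TLB -> MISS, insert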